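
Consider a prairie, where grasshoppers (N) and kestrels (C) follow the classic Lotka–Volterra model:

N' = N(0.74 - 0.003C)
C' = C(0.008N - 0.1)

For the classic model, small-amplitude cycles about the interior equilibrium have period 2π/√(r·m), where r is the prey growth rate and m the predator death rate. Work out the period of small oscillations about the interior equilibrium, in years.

T ≈ 23.1 years

Here r = 0.74 and m = 0.1, so r·m = 0.074.
ω = √0.074 = 0.272 per year, hence T = 2π/ω ≈ 23.1 years.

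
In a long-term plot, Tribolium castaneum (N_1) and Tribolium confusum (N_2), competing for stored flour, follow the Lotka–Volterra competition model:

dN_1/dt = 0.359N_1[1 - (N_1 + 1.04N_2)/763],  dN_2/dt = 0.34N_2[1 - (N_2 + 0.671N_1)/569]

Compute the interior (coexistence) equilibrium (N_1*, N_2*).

N_1* ≈ 567, N_2* ≈ 189

Setting both brackets to zero gives the nullclines N_1 + 1.04N_2 = 763 and 0.671N_1 + N_2 = 569.
Substituting N_2 = 569 - 0.671N_1 into the first: N_1(1 - 1.04·0.671) = 763 - 1.04·569.
So N_1* = 171/0.302 = 567, and then N_2* = 569 - 0.671·567 = 189.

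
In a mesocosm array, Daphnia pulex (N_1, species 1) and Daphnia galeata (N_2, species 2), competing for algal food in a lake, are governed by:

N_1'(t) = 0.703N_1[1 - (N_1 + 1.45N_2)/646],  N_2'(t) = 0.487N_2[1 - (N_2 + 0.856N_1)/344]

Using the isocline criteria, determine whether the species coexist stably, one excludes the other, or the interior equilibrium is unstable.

species 1 excludes species 2

Compare the nullcline intercepts: K1/α12 = 646/1.45 = 446 > K2 = 344; K2/α21 = 344/0.856 = 402 < K1 = 646.
Since the inequalities point opposite ways, species 1 can invade but species 2 cannot.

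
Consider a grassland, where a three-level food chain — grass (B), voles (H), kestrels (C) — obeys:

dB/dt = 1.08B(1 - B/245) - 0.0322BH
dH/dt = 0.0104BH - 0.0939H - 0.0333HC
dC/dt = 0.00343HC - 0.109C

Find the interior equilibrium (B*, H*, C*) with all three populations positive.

B* ≈ 12.9, H* ≈ 31.8, C* ≈ 1.2

From dC/dt = 0: 0.00343H* = 0.109, so H* = 31.8.
From dB/dt = 0: 1.08(1 - B*/245) = 0.0322·31.8, giving B* = 245·(1 - 0.947) = 12.9.
From dH/dt = 0: 0.0104·12.9 - 0.0939 = 0.0333C*, so C* = 0.04/0.0333 = 1.2.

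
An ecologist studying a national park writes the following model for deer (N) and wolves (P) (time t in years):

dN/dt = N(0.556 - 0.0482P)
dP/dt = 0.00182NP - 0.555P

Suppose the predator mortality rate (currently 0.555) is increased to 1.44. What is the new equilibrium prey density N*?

At the interior fixed point, setting dP/dt = 0 with P > 0 fixes N* = (predator death rate)/(NP coefficient) — independent of the other coefficients.
With the change, N* = 1.44/0.00182 = 791; it rises from 305.

N* ≈ 791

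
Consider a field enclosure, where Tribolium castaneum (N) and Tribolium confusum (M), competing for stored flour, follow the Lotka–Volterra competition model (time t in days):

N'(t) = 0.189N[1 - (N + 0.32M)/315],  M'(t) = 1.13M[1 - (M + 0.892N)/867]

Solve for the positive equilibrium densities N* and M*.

N* ≈ 52.6, M* ≈ 820

Setting both brackets to zero gives the nullclines N + 0.32M = 315 and 0.892N + M = 867.
Substituting M = 867 - 0.892N into the first: N(1 - 0.32·0.892) = 315 - 0.32·867.
So N* = 37.6/0.715 = 52.6, and then M* = 867 - 0.892·52.6 = 820.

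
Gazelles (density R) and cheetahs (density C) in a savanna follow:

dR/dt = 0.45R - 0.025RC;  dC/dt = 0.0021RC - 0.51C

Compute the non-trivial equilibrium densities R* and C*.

Set dC/dt = 0 with C > 0: 0.0021R - 0.51 = 0, so R* = 0.51/0.0021 = 243.
Set dR/dt = 0 with R > 0: 0.45 - 0.025C = 0, so C* = 0.45/0.025 = 18.

R* ≈ 243, C* ≈ 18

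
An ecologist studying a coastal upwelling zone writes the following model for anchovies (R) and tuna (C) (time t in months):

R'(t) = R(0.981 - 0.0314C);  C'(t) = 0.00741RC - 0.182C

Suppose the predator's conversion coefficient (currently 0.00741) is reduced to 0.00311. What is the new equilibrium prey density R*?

At the interior fixed point, setting dC/dt = 0 with C > 0 fixes R* = (predator death rate)/(RC coefficient) — independent of the other coefficients.
With the change, R* = 0.182/0.00311 = 58.5; it rises from 24.6.

R* ≈ 58.5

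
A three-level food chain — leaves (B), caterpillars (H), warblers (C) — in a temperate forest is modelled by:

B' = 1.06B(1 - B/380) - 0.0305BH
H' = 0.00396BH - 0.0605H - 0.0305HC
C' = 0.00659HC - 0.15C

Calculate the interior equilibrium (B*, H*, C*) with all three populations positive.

From dC/dt = 0: 0.00659H* = 0.15, so H* = 22.8.
From dB/dt = 0: 1.06(1 - B*/380) = 0.0305·22.8, giving B* = 380·(1 - 0.655) = 131.
From dH/dt = 0: 0.00396·131 - 0.0605 = 0.0305C*, so C* = 0.459/0.0305 = 15.

B* ≈ 131, H* ≈ 22.8, C* ≈ 15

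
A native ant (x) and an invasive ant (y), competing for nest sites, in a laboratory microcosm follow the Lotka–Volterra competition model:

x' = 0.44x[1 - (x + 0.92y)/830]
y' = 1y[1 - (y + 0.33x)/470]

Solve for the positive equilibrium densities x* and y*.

Setting both brackets to zero gives the nullclines x + 0.92y = 830 and 0.33x + y = 470.
Substituting y = 470 - 0.33x into the first: x(1 - 0.92·0.33) = 830 - 0.92·470.
So x* = 398/0.696 = 571, and then y* = 470 - 0.33·571 = 282.

x* ≈ 571, y* ≈ 282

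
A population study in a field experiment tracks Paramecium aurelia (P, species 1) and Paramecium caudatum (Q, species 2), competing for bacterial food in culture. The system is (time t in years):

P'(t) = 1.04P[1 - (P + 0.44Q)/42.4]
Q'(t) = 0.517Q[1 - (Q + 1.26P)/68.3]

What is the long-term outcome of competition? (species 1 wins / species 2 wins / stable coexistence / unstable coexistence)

Compare the nullcline intercepts: K1/α12 = 42.4/0.44 = 96.4 > K2 = 68.3; K2/α21 = 68.3/1.26 = 54.2 > K1 = 42.4.
Since both inequalities hold, each species can invade when rare, so the interior equilibrium is stable.

stable coexistence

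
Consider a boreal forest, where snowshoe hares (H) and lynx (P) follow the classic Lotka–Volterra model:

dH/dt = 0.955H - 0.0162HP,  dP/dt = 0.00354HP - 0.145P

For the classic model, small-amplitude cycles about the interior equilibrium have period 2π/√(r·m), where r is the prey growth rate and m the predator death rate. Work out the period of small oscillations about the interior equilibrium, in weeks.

T ≈ 16.9 weeks

Here r = 0.955 and m = 0.145, so r·m = 0.138.
ω = √0.138 = 0.372 per week, hence T = 2π/ω ≈ 16.9 weeks.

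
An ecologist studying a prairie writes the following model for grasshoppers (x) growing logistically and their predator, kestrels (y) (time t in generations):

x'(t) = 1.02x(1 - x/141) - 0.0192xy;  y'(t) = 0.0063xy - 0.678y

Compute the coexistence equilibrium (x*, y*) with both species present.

From dy/dt = 0 with y > 0: 0.0063x* = 0.678, so x* = 108.
Substitute into dx/dt = 0: 1.02(1 - 108/141) = 0.0192y*.
The bracket is 0.237, giving y* = 0.241/0.0192 = 12.6.

x* ≈ 108, y* ≈ 12.6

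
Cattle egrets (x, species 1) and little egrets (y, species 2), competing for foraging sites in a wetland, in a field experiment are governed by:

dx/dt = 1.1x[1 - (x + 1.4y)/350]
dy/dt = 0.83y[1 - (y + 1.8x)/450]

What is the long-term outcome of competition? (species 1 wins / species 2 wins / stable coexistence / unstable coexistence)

unstable coexistence (outcome depends on initial conditions)

Compare the nullcline intercepts: K1/α12 = 350/1.4 = 250 < K2 = 450; K2/α21 = 450/1.8 = 250 < K1 = 350.
Since both are reversed, neither can invade when rare; the interior point is a saddle.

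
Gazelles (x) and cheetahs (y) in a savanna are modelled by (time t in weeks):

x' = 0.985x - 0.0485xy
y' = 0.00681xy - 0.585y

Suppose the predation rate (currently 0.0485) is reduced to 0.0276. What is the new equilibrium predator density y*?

At the interior fixed point, setting dx/dt = 0 with x > 0 fixes y* = (prey growth rate)/(xy coefficient) — independent of the other coefficients.
With the change, y* = 0.985/0.0276 = 35.7; it rises from 20.3.

y* ≈ 35.7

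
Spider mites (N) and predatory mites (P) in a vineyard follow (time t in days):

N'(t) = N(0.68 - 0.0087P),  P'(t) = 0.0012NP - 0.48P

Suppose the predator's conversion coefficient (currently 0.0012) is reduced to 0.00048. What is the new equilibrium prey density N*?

At the interior fixed point, setting dP/dt = 0 with P > 0 fixes N* = (predator death rate)/(NP coefficient) — independent of the other coefficients.
With the change, N* = 0.48/0.00048 = 1000; it rises from 400.

N* ≈ 1000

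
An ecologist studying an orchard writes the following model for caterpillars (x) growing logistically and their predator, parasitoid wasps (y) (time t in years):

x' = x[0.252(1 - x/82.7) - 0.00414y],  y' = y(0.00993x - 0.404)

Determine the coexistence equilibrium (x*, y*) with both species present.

From dy/dt = 0 with y > 0: 0.00993x* = 0.404, so x* = 40.7.
Substitute into dx/dt = 0: 0.252(1 - 40.7/82.7) = 0.00414y*.
The bracket is 0.508, giving y* = 0.128/0.00414 = 30.9.

x* ≈ 40.7, y* ≈ 30.9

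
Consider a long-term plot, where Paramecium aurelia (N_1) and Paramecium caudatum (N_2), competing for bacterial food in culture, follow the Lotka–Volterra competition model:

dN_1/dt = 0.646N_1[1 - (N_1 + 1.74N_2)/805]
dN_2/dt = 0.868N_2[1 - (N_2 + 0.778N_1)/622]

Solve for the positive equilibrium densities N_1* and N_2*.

Setting both brackets to zero gives the nullclines N_1 + 1.74N_2 = 805 and 0.778N_1 + N_2 = 622.
Substituting N_2 = 622 - 0.778N_1 into the first: N_1(1 - 1.74·0.778) = 805 - 1.74·622.
So N_1* = -277/-0.354 = 784, and then N_2* = 622 - 0.778·784 = 12.1.

N_1* ≈ 784, N_2* ≈ 12.1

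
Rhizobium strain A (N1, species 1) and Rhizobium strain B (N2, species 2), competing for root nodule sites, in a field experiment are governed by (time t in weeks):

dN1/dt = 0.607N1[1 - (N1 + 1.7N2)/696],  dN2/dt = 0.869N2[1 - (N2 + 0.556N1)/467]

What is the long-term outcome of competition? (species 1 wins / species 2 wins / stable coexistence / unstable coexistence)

species 2 excludes species 1

Compare the nullcline intercepts: K1/α12 = 696/1.7 = 409 < K2 = 467; K2/α21 = 467/0.556 = 840 > K1 = 696.
Since the inequalities point opposite ways, species 2 can invade but species 1 cannot.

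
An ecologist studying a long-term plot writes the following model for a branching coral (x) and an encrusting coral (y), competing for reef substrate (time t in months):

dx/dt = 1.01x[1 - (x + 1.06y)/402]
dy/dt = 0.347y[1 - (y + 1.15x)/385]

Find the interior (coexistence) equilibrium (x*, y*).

Setting both brackets to zero gives the nullclines x + 1.06y = 402 and 1.15x + y = 385.
Substituting y = 385 - 1.15x into the first: x(1 - 1.06·1.15) = 402 - 1.06·385.
So x* = -6.1/-0.219 = 27.9, and then y* = 385 - 1.15·27.9 = 353.

x* ≈ 27.9, y* ≈ 353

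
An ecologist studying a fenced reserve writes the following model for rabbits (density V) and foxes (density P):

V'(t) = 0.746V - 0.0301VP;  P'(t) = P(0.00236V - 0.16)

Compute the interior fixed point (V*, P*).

Set dP/dt = 0 with P > 0: 0.00236V - 0.16 = 0, so V* = 0.16/0.00236 = 67.8.
Set dV/dt = 0 with V > 0: 0.746 - 0.0301P = 0, so P* = 0.746/0.0301 = 24.8.

V* ≈ 67.8, P* ≈ 24.8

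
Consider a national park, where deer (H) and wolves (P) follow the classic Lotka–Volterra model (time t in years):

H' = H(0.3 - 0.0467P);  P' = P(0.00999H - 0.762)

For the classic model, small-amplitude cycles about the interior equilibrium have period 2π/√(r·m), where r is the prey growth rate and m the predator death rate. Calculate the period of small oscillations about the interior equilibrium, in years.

T ≈ 13.1 years

Here r = 0.3 and m = 0.762, so r·m = 0.229.
ω = √0.229 = 0.478 per year, hence T = 2π/ω ≈ 13.1 years.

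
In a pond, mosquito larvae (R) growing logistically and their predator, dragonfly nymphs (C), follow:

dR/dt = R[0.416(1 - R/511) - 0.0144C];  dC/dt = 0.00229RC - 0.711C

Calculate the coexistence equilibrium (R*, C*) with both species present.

R* ≈ 310, C* ≈ 11.3

From dC/dt = 0 with C > 0: 0.00229R* = 0.711, so R* = 310.
Substitute into dR/dt = 0: 0.416(1 - 310/511) = 0.0144C*.
The bracket is 0.392, giving C* = 0.163/0.0144 = 11.3.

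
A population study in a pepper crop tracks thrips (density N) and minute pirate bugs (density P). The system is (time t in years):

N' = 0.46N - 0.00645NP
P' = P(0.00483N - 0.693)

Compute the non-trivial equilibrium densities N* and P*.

N* ≈ 143, P* ≈ 71.3

Set dP/dt = 0 with P > 0: 0.00483N - 0.693 = 0, so N* = 0.693/0.00483 = 143.
Set dN/dt = 0 with N > 0: 0.46 - 0.00645P = 0, so P* = 0.46/0.00645 = 71.3.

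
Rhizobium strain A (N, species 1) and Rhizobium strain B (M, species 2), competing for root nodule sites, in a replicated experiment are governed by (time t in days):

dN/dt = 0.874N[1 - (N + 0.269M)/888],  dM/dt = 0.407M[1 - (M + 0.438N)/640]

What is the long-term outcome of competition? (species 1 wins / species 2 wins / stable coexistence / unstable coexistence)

stable coexistence

Compare the nullcline intercepts: K1/α12 = 888/0.269 = 3300 > K2 = 640; K2/α21 = 640/0.438 = 1460 > K1 = 888.
Since both inequalities hold, each species can invade when rare, so the interior equilibrium is stable.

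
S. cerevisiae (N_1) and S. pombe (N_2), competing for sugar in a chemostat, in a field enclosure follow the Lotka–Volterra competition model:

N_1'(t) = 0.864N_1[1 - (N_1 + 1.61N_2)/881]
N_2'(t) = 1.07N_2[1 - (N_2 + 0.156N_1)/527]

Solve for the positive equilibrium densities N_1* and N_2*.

Setting both brackets to zero gives the nullclines N_1 + 1.61N_2 = 881 and 0.156N_1 + N_2 = 527.
Substituting N_2 = 527 - 0.156N_1 into the first: N_1(1 - 1.61·0.156) = 881 - 1.61·527.
So N_1* = 32.5/0.749 = 43.4, and then N_2* = 527 - 0.156·43.4 = 520.

N_1* ≈ 43.4, N_2* ≈ 520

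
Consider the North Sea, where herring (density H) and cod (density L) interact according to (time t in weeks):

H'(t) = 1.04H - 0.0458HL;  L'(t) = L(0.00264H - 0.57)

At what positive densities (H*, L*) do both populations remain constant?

H* ≈ 216, L* ≈ 22.7

Set dL/dt = 0 with L > 0: 0.00264H - 0.57 = 0, so H* = 0.57/0.00264 = 216.
Set dH/dt = 0 with H > 0: 1.04 - 0.0458L = 0, so L* = 1.04/0.0458 = 22.7.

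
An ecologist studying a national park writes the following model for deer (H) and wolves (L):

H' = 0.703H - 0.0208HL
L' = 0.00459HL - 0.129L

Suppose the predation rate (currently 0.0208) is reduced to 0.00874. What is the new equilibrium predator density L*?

L* ≈ 80.4

At the interior fixed point, setting dH/dt = 0 with H > 0 fixes L* = (prey growth rate)/(HL coefficient) — independent of the other coefficients.
With the change, L* = 0.703/0.00874 = 80.4; it rises from 33.8.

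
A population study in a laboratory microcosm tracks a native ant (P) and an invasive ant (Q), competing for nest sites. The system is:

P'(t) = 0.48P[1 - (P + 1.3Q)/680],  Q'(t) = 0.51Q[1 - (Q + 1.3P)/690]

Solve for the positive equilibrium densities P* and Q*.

P* ≈ 314, Q* ≈ 281

Setting both brackets to zero gives the nullclines P + 1.3Q = 680 and 1.3P + Q = 690.
Substituting Q = 690 - 1.3P into the first: P(1 - 1.3·1.3) = 680 - 1.3·690.
So P* = -217/-0.69 = 314, and then Q* = 690 - 1.3·314 = 281.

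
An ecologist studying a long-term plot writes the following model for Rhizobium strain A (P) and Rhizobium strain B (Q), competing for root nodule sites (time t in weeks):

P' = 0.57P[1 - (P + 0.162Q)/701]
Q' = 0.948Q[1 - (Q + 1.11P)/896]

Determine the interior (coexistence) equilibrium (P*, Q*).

P* ≈ 678, Q* ≈ 144

Setting both brackets to zero gives the nullclines P + 0.162Q = 701 and 1.11P + Q = 896.
Substituting Q = 896 - 1.11P into the first: P(1 - 0.162·1.11) = 701 - 0.162·896.
So P* = 556/0.82 = 678, and then Q* = 896 - 1.11·678 = 144.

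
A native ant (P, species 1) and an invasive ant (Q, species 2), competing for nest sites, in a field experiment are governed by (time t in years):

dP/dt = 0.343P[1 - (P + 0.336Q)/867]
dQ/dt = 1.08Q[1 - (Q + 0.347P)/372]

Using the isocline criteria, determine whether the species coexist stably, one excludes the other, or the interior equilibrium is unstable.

Compare the nullcline intercepts: K1/α12 = 867/0.336 = 2580 > K2 = 372; K2/α21 = 372/0.347 = 1070 > K1 = 867.
Since both inequalities hold, each species can invade when rare, so the interior equilibrium is stable.

stable coexistence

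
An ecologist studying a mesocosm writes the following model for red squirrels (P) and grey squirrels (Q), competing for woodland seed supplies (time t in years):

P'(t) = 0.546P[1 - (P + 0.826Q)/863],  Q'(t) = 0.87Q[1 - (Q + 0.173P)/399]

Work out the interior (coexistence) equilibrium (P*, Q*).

P* ≈ 622, Q* ≈ 291

Setting both brackets to zero gives the nullclines P + 0.826Q = 863 and 0.173P + Q = 399.
Substituting Q = 399 - 0.173P into the first: P(1 - 0.826·0.173) = 863 - 0.826·399.
So P* = 533/0.857 = 622, and then Q* = 399 - 0.173·622 = 291.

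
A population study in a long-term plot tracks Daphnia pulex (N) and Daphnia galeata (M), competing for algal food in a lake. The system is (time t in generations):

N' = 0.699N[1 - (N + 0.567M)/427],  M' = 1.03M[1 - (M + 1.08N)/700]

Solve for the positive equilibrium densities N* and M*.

Setting both brackets to zero gives the nullclines N + 0.567M = 427 and 1.08N + M = 700.
Substituting M = 700 - 1.08N into the first: N(1 - 0.567·1.08) = 427 - 0.567·700.
So N* = 30.1/0.388 = 77.6, and then M* = 700 - 1.08·77.6 = 616.

N* ≈ 77.6, M* ≈ 616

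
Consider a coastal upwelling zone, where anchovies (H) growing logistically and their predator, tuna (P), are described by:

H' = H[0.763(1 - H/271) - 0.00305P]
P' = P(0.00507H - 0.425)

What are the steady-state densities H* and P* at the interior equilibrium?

From dP/dt = 0 with P > 0: 0.00507H* = 0.425, so H* = 83.8.
Substitute into dH/dt = 0: 0.763(1 - 83.8/271) = 0.00305P*.
The bracket is 0.691, giving P* = 0.527/0.00305 = 173.

H* ≈ 83.8, P* ≈ 173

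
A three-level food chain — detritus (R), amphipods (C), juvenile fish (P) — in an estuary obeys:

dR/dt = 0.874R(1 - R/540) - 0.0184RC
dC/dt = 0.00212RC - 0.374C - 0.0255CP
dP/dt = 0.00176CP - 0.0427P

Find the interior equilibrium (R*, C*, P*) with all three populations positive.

From dP/dt = 0: 0.00176C* = 0.0427, so C* = 24.3.
From dR/dt = 0: 0.874(1 - R*/540) = 0.0184·24.3, giving R* = 540·(1 - 0.511) = 264.
From dC/dt = 0: 0.00212·264 - 0.374 = 0.0255P*, so P* = 0.186/0.0255 = 7.3.

R* ≈ 264, C* ≈ 24.3, P* ≈ 7.3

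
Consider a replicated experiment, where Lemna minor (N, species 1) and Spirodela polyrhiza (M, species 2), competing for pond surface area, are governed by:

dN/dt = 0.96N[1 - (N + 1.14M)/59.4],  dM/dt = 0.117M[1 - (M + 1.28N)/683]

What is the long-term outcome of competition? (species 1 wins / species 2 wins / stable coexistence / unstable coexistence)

Compare the nullcline intercepts: K1/α12 = 59.4/1.14 = 52.1 < K2 = 683; K2/α21 = 683/1.28 = 534 > K1 = 59.4.
Since the inequalities point opposite ways, species 2 can invade but species 1 cannot.

species 2 excludes species 1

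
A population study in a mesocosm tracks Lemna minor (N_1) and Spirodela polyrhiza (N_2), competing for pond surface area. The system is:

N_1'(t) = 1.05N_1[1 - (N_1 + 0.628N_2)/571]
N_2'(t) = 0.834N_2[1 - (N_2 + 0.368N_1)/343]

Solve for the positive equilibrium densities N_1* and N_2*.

N_1* ≈ 462, N_2* ≈ 173

Setting both brackets to zero gives the nullclines N_1 + 0.628N_2 = 571 and 0.368N_1 + N_2 = 343.
Substituting N_2 = 343 - 0.368N_1 into the first: N_1(1 - 0.628·0.368) = 571 - 0.628·343.
So N_1* = 356/0.769 = 462, and then N_2* = 343 - 0.368·462 = 173.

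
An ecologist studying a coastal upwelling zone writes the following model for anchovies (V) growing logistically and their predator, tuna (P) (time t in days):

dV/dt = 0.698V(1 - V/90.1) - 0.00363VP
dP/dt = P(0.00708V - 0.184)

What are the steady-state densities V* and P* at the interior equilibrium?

From dP/dt = 0 with P > 0: 0.00708V* = 0.184, so V* = 26.
Substitute into dV/dt = 0: 0.698(1 - 26/90.1) = 0.00363P*.
The bracket is 0.712, giving P* = 0.497/0.00363 = 137.

V* ≈ 26, P* ≈ 137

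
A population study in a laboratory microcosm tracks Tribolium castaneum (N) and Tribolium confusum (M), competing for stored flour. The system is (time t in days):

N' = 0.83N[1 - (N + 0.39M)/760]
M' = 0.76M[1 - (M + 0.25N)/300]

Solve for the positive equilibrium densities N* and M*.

Setting both brackets to zero gives the nullclines N + 0.39M = 760 and 0.25N + M = 300.
Substituting M = 300 - 0.25N into the first: N(1 - 0.39·0.25) = 760 - 0.39·300.
So N* = 643/0.902 = 712, and then M* = 300 - 0.25·712 = 122.

N* ≈ 712, M* ≈ 122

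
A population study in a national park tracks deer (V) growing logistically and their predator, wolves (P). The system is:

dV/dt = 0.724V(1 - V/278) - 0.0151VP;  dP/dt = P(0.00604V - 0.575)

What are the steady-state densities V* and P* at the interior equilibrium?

From dP/dt = 0 with P > 0: 0.00604V* = 0.575, so V* = 95.2.
Substitute into dV/dt = 0: 0.724(1 - 95.2/278) = 0.0151P*.
The bracket is 0.658, giving P* = 0.476/0.0151 = 31.5.

V* ≈ 95.2, P* ≈ 31.5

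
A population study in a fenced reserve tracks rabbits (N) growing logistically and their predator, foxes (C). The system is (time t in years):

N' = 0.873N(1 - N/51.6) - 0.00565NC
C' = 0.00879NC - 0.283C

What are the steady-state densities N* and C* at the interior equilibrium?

From dC/dt = 0 with C > 0: 0.00879N* = 0.283, so N* = 32.2.
Substitute into dN/dt = 0: 0.873(1 - 32.2/51.6) = 0.00565C*.
The bracket is 0.376, giving C* = 0.328/0.00565 = 58.1.

N* ≈ 32.2, C* ≈ 58.1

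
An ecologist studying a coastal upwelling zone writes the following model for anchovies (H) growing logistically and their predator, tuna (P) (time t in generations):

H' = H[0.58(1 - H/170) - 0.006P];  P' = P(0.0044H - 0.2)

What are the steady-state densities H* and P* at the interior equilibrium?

H* ≈ 45.5, P* ≈ 70.8

From dP/dt = 0 with P > 0: 0.0044H* = 0.2, so H* = 45.5.
Substitute into dH/dt = 0: 0.58(1 - 45.5/170) = 0.006P*.
The bracket is 0.733, giving P* = 0.425/0.006 = 70.8.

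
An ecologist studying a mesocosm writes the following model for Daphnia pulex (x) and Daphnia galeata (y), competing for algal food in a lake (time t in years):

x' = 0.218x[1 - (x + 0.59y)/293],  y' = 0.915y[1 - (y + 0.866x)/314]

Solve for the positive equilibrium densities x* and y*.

x* ≈ 220, y* ≈ 123

Setting both brackets to zero gives the nullclines x + 0.59y = 293 and 0.866x + y = 314.
Substituting y = 314 - 0.866x into the first: x(1 - 0.59·0.866) = 293 - 0.59·314.
So x* = 108/0.489 = 220, and then y* = 314 - 0.866·220 = 123.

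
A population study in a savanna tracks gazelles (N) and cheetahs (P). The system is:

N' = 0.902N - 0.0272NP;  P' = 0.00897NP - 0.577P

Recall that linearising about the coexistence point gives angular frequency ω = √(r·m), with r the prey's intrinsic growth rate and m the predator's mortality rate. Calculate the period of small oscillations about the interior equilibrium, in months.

T ≈ 8.71 months

Here r = 0.902 and m = 0.577, so r·m = 0.52.
ω = √0.52 = 0.721 per month, hence T = 2π/ω ≈ 8.71 months.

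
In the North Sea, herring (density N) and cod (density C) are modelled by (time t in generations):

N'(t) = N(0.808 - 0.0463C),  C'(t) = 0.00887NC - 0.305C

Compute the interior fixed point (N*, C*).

Set dC/dt = 0 with C > 0: 0.00887N - 0.305 = 0, so N* = 0.305/0.00887 = 34.4.
Set dN/dt = 0 with N > 0: 0.808 - 0.0463C = 0, so C* = 0.808/0.0463 = 17.5.

N* ≈ 34.4, C* ≈ 17.5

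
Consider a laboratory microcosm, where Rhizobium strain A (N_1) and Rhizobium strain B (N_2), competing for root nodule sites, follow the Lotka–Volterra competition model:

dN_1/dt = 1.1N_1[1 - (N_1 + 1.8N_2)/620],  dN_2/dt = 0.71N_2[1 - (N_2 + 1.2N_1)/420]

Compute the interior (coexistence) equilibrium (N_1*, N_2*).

N_1* ≈ 117, N_2* ≈ 279

Setting both brackets to zero gives the nullclines N_1 + 1.8N_2 = 620 and 1.2N_1 + N_2 = 420.
Substituting N_2 = 420 - 1.2N_1 into the first: N_1(1 - 1.8·1.2) = 620 - 1.8·420.
So N_1* = -136/-1.16 = 117, and then N_2* = 420 - 1.2·117 = 279.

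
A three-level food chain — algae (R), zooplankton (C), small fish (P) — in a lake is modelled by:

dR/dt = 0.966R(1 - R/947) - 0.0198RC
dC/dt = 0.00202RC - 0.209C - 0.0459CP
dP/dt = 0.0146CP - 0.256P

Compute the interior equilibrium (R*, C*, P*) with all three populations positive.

From dP/dt = 0: 0.0146C* = 0.256, so C* = 17.5.
From dR/dt = 0: 0.966(1 - R*/947) = 0.0198·17.5, giving R* = 947·(1 - 0.359) = 607.
From dC/dt = 0: 0.00202·607 - 0.209 = 0.0459P*, so P* = 1.02/0.0459 = 22.1.

R* ≈ 607, C* ≈ 17.5, P* ≈ 22.1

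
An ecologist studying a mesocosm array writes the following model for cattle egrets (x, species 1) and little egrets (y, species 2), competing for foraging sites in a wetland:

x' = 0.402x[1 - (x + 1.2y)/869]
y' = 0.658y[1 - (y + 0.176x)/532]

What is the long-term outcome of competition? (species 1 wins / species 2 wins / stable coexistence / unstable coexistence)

Compare the nullcline intercepts: K1/α12 = 869/1.2 = 724 > K2 = 532; K2/α21 = 532/0.176 = 3020 > K1 = 869.
Since both inequalities hold, each species can invade when rare, so the interior equilibrium is stable.

stable coexistence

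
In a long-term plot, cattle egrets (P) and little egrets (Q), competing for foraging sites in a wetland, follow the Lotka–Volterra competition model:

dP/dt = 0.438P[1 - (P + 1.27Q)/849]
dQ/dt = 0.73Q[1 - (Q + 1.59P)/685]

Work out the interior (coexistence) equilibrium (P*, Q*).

P* ≈ 20.6, Q* ≈ 652

Setting both brackets to zero gives the nullclines P + 1.27Q = 849 and 1.59P + Q = 685.
Substituting Q = 685 - 1.59P into the first: P(1 - 1.27·1.59) = 849 - 1.27·685.
So P* = -21/-1.02 = 20.6, and then Q* = 685 - 1.59·20.6 = 652.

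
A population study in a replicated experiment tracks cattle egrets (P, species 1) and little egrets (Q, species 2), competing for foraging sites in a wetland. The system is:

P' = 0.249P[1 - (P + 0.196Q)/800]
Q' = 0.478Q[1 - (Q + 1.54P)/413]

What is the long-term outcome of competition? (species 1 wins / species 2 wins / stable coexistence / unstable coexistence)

species 1 excludes species 2

Compare the nullcline intercepts: K1/α12 = 800/0.196 = 4080 > K2 = 413; K2/α21 = 413/1.54 = 268 < K1 = 800.
Since the inequalities point opposite ways, species 1 can invade but species 2 cannot.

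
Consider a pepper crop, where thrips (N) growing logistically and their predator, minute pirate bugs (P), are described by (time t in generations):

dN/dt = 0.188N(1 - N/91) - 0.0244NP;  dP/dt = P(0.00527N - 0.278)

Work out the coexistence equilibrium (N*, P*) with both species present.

From dP/dt = 0 with P > 0: 0.00527N* = 0.278, so N* = 52.8.
Substitute into dN/dt = 0: 0.188(1 - 52.8/91) = 0.0244P*.
The bracket is 0.42, giving P* = 0.079/0.0244 = 3.24.

N* ≈ 52.8, P* ≈ 3.24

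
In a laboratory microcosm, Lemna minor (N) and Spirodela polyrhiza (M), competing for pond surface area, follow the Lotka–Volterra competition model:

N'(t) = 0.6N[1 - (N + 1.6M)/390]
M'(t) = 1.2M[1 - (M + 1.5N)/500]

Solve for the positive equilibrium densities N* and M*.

N* ≈ 293, M* ≈ 60.7

Setting both brackets to zero gives the nullclines N + 1.6M = 390 and 1.5N + M = 500.
Substituting M = 500 - 1.5N into the first: N(1 - 1.6·1.5) = 390 - 1.6·500.
So N* = -410/-1.4 = 293, and then M* = 500 - 1.5·293 = 60.7.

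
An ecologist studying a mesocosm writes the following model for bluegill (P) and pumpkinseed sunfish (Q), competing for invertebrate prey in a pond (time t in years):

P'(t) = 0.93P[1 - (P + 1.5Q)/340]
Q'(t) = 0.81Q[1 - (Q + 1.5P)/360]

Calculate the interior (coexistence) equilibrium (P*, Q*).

Setting both brackets to zero gives the nullclines P + 1.5Q = 340 and 1.5P + Q = 360.
Substituting Q = 360 - 1.5P into the first: P(1 - 1.5·1.5) = 340 - 1.5·360.
So P* = -200/-1.25 = 160, and then Q* = 360 - 1.5·160 = 120.

P* ≈ 160, Q* ≈ 120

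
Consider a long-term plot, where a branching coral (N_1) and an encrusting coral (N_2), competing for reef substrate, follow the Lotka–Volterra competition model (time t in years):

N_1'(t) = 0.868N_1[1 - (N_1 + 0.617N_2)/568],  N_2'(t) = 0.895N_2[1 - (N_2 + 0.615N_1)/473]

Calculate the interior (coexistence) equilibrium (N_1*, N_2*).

N_1* ≈ 445, N_2* ≈ 199

Setting both brackets to zero gives the nullclines N_1 + 0.617N_2 = 568 and 0.615N_1 + N_2 = 473.
Substituting N_2 = 473 - 0.615N_1 into the first: N_1(1 - 0.617·0.615) = 568 - 0.617·473.
So N_1* = 276/0.621 = 445, and then N_2* = 473 - 0.615·445 = 199.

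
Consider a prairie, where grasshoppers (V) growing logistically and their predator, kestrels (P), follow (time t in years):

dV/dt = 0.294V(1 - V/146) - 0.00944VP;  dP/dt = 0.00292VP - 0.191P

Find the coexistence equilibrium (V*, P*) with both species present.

V* ≈ 65.4, P* ≈ 17.2

From dP/dt = 0 with P > 0: 0.00292V* = 0.191, so V* = 65.4.
Substitute into dV/dt = 0: 0.294(1 - 65.4/146) = 0.00944P*.
The bracket is 0.552, giving P* = 0.162/0.00944 = 17.2.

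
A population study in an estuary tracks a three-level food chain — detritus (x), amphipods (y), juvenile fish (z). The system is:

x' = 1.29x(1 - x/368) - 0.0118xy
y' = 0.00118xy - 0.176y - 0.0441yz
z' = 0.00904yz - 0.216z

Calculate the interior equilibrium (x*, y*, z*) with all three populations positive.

x* ≈ 288, y* ≈ 23.9, z* ≈ 3.7

From dz/dt = 0: 0.00904y* = 0.216, so y* = 23.9.
From dx/dt = 0: 1.29(1 - x*/368) = 0.0118·23.9, giving x* = 368·(1 - 0.219) = 288.
From dy/dt = 0: 0.00118·288 - 0.176 = 0.0441z*, so z* = 0.163/0.0441 = 3.7.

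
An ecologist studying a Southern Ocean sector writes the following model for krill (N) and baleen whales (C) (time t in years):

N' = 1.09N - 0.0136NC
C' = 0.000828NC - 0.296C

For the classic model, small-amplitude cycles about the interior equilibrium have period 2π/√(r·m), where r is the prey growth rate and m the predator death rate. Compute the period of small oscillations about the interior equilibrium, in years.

T ≈ 11.1 years

Here r = 1.09 and m = 0.296, so r·m = 0.323.
ω = √0.323 = 0.568 per year, hence T = 2π/ω ≈ 11.1 years.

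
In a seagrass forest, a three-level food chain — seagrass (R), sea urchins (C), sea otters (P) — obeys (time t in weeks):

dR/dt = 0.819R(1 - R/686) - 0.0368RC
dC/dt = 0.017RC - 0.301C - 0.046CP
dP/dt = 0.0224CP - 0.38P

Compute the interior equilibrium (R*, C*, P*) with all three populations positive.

From dP/dt = 0: 0.0224C* = 0.38, so C* = 17.
From dR/dt = 0: 0.819(1 - R*/686) = 0.0368·17, giving R* = 686·(1 - 0.762) = 163.
From dC/dt = 0: 0.017·163 - 0.301 = 0.046P*, so P* = 2.47/0.046 = 53.7.

R* ≈ 163, C* ≈ 17, P* ≈ 53.7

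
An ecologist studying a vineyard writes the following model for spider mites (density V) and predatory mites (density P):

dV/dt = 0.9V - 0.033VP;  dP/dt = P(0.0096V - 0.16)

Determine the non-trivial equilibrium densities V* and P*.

Set dP/dt = 0 with P > 0: 0.0096V - 0.16 = 0, so V* = 0.16/0.0096 = 16.7.
Set dV/dt = 0 with V > 0: 0.9 - 0.033P = 0, so P* = 0.9/0.033 = 27.3.

V* ≈ 16.7, P* ≈ 27.3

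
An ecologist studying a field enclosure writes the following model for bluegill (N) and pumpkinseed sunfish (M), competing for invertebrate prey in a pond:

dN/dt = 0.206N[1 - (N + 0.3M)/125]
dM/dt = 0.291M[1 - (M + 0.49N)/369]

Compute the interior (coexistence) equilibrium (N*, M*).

N* ≈ 16.8, M* ≈ 361

Setting both brackets to zero gives the nullclines N + 0.3M = 125 and 0.49N + M = 369.
Substituting M = 369 - 0.49N into the first: N(1 - 0.3·0.49) = 125 - 0.3·369.
So N* = 14.3/0.853 = 16.8, and then M* = 369 - 0.49·16.8 = 361.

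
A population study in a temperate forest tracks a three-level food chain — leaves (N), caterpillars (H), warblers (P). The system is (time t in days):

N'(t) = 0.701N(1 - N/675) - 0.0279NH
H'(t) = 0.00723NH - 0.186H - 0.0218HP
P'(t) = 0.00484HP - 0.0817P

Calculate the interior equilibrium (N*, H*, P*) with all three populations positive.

N* ≈ 222, H* ≈ 16.9, P* ≈ 64.9

From dP/dt = 0: 0.00484H* = 0.0817, so H* = 16.9.
From dN/dt = 0: 0.701(1 - N*/675) = 0.0279·16.9, giving N* = 675·(1 - 0.672) = 222.
From dH/dt = 0: 0.00723·222 - 0.186 = 0.0218P*, so P* = 1.42/0.0218 = 64.9.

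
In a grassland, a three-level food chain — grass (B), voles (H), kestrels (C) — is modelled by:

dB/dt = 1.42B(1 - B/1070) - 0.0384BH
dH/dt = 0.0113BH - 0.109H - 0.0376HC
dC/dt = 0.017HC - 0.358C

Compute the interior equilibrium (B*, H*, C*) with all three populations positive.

B* ≈ 461, H* ≈ 21.1, C* ≈ 136

From dC/dt = 0: 0.017H* = 0.358, so H* = 21.1.
From dB/dt = 0: 1.42(1 - B*/1070) = 0.0384·21.1, giving B* = 1070·(1 - 0.569) = 461.
From dH/dt = 0: 0.0113·461 - 0.109 = 0.0376C*, so C* = 5.1/0.0376 = 136.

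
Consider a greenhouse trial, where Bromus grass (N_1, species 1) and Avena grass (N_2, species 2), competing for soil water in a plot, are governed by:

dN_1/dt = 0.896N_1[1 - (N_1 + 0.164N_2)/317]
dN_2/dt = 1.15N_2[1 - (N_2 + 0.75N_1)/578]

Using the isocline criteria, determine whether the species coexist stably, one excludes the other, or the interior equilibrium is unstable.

Compare the nullcline intercepts: K1/α12 = 317/0.164 = 1930 > K2 = 578; K2/α21 = 578/0.75 = 771 > K1 = 317.
Since both inequalities hold, each species can invade when rare, so the interior equilibrium is stable.

stable coexistence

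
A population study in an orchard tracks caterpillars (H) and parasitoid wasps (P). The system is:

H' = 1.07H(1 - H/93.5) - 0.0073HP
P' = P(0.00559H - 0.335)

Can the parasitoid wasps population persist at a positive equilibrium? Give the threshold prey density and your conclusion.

Threshold H = 59.9; K > 59.9, so yes, the predator persists.

The predator equation gives dP/dt > 0 only when H > 0.335/0.00559 = 59.9.
Without the predator, H → K = 93.5. Since 93.5 > 59.9, the predator can invade and persist.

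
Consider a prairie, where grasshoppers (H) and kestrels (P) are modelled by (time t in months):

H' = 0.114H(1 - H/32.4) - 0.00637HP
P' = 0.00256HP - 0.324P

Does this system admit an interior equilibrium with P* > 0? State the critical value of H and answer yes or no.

Threshold H = 127; K < 127, so no, the predator goes extinct.

The predator equation gives dP/dt > 0 only when H > 0.324/0.00256 = 127.
Without the predator, H → K = 32.4. Since 32.4 < 127, the predator cannot invade.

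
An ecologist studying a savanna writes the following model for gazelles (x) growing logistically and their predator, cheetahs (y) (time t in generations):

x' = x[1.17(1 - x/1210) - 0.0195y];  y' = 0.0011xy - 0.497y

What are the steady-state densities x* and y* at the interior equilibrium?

From dy/dt = 0 with y > 0: 0.0011x* = 0.497, so x* = 452.
Substitute into dx/dt = 0: 1.17(1 - 452/1210) = 0.0195y*.
The bracket is 0.627, giving y* = 0.733/0.0195 = 37.6.

x* ≈ 452, y* ≈ 37.6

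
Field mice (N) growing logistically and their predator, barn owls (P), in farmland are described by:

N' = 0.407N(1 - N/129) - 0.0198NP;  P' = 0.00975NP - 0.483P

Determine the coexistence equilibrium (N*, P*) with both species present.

From dP/dt = 0 with P > 0: 0.00975N* = 0.483, so N* = 49.5.
Substitute into dN/dt = 0: 0.407(1 - 49.5/129) = 0.0198P*.
The bracket is 0.616, giving P* = 0.251/0.0198 = 12.7.

N* ≈ 49.5, P* ≈ 12.7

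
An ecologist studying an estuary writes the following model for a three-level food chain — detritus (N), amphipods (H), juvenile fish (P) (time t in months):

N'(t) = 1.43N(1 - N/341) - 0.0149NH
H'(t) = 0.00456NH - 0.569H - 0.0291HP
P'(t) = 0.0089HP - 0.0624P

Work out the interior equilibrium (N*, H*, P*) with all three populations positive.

N* ≈ 316, H* ≈ 7.01, P* ≈ 30

From dP/dt = 0: 0.0089H* = 0.0624, so H* = 7.01.
From dN/dt = 0: 1.43(1 - N*/341) = 0.0149·7.01, giving N* = 341·(1 - 0.0731) = 316.
From dH/dt = 0: 0.00456·316 - 0.569 = 0.0291P*, so P* = 0.872/0.0291 = 30.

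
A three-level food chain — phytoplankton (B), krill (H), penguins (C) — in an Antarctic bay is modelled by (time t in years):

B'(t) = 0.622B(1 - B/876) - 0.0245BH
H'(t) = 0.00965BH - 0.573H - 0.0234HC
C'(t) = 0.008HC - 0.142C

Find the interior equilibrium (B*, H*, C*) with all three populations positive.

From dC/dt = 0: 0.008H* = 0.142, so H* = 17.7.
From dB/dt = 0: 0.622(1 - B*/876) = 0.0245·17.7, giving B* = 876·(1 - 0.699) = 264.
From dH/dt = 0: 0.00965·264 - 0.573 = 0.0234C*, so C* = 1.97/0.0234 = 84.2.

B* ≈ 264, H* ≈ 17.7, C* ≈ 84.2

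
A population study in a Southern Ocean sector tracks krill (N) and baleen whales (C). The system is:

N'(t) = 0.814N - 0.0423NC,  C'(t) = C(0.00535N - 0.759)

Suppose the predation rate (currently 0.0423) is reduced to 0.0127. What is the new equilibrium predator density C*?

C* ≈ 64.1

At the interior fixed point, setting dN/dt = 0 with N > 0 fixes C* = (prey growth rate)/(NC coefficient) — independent of the other coefficients.
With the change, C* = 0.814/0.0127 = 64.1; it rises from 19.2.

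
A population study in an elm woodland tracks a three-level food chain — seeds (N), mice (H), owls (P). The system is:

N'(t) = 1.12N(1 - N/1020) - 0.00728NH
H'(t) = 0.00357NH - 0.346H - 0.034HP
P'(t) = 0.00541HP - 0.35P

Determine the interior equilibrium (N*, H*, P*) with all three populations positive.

From dP/dt = 0: 0.00541H* = 0.35, so H* = 64.7.
From dN/dt = 0: 1.12(1 - N*/1020) = 0.00728·64.7, giving N* = 1020·(1 - 0.421) = 591.
From dH/dt = 0: 0.00357·591 - 0.346 = 0.034P*, so P* = 1.76/0.034 = 51.9.

N* ≈ 591, H* ≈ 64.7, P* ≈ 51.9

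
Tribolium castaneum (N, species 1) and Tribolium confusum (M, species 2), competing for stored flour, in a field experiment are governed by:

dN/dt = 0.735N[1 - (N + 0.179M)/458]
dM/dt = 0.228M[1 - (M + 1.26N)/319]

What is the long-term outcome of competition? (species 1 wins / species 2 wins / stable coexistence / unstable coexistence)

species 1 excludes species 2

Compare the nullcline intercepts: K1/α12 = 458/0.179 = 2560 > K2 = 319; K2/α21 = 319/1.26 = 253 < K1 = 458.
Since the inequalities point opposite ways, species 1 can invade but species 2 cannot.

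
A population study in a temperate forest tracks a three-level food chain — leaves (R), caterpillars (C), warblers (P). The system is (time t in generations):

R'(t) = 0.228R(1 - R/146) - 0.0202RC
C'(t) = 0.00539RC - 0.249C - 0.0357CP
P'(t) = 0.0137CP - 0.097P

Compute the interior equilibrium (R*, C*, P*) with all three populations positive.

R* ≈ 54.4, C* ≈ 7.08, P* ≈ 1.24

From dP/dt = 0: 0.0137C* = 0.097, so C* = 7.08.
From dR/dt = 0: 0.228(1 - R*/146) = 0.0202·7.08, giving R* = 146·(1 - 0.627) = 54.4.
From dC/dt = 0: 0.00539·54.4 - 0.249 = 0.0357P*, so P* = 0.0443/0.0357 = 1.24.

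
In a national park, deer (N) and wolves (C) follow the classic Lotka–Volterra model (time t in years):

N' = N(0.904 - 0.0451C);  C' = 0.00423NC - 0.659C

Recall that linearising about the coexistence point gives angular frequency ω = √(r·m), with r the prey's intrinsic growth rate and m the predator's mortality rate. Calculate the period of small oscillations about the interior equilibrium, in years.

T ≈ 8.14 years

Here r = 0.904 and m = 0.659, so r·m = 0.596.
ω = √0.596 = 0.772 per year, hence T = 2π/ω ≈ 8.14 years.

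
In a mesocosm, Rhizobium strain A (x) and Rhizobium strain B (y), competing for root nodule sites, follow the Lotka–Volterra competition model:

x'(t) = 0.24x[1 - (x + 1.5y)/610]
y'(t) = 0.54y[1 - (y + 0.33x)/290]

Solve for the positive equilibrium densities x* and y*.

x* ≈ 347, y* ≈ 176

Setting both brackets to zero gives the nullclines x + 1.5y = 610 and 0.33x + y = 290.
Substituting y = 290 - 0.33x into the first: x(1 - 1.5·0.33) = 610 - 1.5·290.
So x* = 175/0.505 = 347, and then y* = 290 - 0.33·347 = 176.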